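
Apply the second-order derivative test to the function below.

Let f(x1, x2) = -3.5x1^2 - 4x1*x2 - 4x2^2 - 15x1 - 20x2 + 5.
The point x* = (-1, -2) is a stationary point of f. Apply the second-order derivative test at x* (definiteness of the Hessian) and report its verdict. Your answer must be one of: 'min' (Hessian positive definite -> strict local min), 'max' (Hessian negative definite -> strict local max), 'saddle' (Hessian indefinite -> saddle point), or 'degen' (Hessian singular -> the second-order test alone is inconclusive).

Compute the Hessian H = grad^2 f:
  H = [[-7, -4], [-4, -8]]
Verify stationarity: grad f(x*) = H x* + g = (0, 0).
Eigenvalues of H: -11.5311, -3.4689.
Both eigenvalues < 0, so H is negative definite -> x* is a strict local max.

max


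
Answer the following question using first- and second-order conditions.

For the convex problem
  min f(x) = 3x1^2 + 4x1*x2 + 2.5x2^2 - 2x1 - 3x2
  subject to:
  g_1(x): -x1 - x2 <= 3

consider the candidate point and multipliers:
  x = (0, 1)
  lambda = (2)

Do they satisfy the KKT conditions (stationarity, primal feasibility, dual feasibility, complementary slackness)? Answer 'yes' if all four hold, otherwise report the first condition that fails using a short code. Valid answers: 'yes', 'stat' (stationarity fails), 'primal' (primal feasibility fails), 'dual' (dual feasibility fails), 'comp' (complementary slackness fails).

Gradient of f: grad f(x) = Q x + c = (2, 2)
Constraint values g_i(x) = a_i^T x - b_i:
  g_1((0, 1)) = -4
Stationarity residual: grad f(x) + sum_i lambda_i a_i = (0, 0)
  -> stationarity OK
Primal feasibility (all g_i <= 0): OK
Dual feasibility (all lambda_i >= 0): OK
Complementary slackness (lambda_i * g_i(x) = 0 for all i): FAILS

Verdict: the first failing condition is complementary_slackness -> comp.

comp


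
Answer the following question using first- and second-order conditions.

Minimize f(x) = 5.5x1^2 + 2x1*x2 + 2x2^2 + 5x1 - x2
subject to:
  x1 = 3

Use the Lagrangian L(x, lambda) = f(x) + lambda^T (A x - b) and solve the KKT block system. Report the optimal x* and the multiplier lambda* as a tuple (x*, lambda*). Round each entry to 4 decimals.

Form the Lagrangian:
  L(x, lambda) = (1/2) x^T Q x + c^T x + lambda^T (A x - b)
Stationarity (grad_x L = 0): Q x + c + A^T lambda = 0.
Primal feasibility: A x = b.

This gives the KKT block system:
  [ Q   A^T ] [ x     ]   [-c ]
  [ A    0  ] [ lambda ] = [ b ]

Solving the linear system:
  x*      = (3, -1.25)
  lambda* = (-35.5)
  f(x*)   = 61.375

x* = (3, -1.25), lambda* = (-35.5)


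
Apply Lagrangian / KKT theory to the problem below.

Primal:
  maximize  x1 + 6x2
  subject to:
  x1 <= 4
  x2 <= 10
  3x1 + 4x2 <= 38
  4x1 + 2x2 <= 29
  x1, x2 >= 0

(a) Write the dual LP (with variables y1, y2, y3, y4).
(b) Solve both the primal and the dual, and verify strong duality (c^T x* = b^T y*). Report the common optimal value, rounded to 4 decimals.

The standard primal-dual pair for 'max c^T x s.t. A x <= b, x >= 0' is:
  Dual:  min b^T y  s.t.  A^T y >= c,  y >= 0.

So the dual LP is:
  minimize  4y1 + 10y2 + 38y3 + 29y4
  subject to:
    y1 + 3y3 + 4y4 >= 1
    y2 + 4y3 + 2y4 >= 6
    y1, y2, y3, y4 >= 0

Solving the primal: x* = (0, 9.5).
  primal value c^T x* = 57.
Solving the dual: y* = (0, 0, 1.5, 0).
  dual value b^T y* = 57.
Strong duality: c^T x* = b^T y*. Confirmed.

57


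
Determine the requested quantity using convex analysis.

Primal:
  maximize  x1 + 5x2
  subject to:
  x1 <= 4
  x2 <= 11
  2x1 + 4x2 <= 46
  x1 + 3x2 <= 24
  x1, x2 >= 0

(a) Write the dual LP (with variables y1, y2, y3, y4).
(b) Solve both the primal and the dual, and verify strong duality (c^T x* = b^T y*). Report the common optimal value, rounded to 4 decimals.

The standard primal-dual pair for 'max c^T x s.t. A x <= b, x >= 0' is:
  Dual:  min b^T y  s.t.  A^T y >= c,  y >= 0.

So the dual LP is:
  minimize  4y1 + 11y2 + 46y3 + 24y4
  subject to:
    y1 + 2y3 + y4 >= 1
    y2 + 4y3 + 3y4 >= 5
    y1, y2, y3, y4 >= 0

Solving the primal: x* = (0, 8).
  primal value c^T x* = 40.
Solving the dual: y* = (0, 0, 0, 1.6667).
  dual value b^T y* = 40.
Strong duality: c^T x* = b^T y*. Confirmed.

40


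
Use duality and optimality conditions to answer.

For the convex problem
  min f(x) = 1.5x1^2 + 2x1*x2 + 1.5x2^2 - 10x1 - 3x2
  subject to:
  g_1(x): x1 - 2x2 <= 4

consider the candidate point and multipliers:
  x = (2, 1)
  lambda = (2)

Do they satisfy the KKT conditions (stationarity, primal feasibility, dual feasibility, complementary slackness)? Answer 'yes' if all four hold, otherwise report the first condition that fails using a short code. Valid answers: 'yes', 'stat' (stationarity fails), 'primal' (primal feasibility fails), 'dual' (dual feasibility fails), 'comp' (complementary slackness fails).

Gradient of f: grad f(x) = Q x + c = (-2, 4)
Constraint values g_i(x) = a_i^T x - b_i:
  g_1((2, 1)) = -4
Stationarity residual: grad f(x) + sum_i lambda_i a_i = (0, 0)
  -> stationarity OK
Primal feasibility (all g_i <= 0): OK
Dual feasibility (all lambda_i >= 0): OK
Complementary slackness (lambda_i * g_i(x) = 0 for all i): FAILS

Verdict: the first failing condition is complementary_slackness -> comp.

comp


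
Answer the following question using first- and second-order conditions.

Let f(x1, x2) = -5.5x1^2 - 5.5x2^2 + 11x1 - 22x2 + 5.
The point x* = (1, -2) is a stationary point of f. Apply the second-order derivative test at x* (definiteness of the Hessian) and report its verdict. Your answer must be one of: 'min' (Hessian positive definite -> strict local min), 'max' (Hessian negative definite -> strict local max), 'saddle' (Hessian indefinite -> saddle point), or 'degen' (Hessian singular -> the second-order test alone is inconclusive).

Compute the Hessian H = grad^2 f:
  H = [[-11, 0], [0, -11]]
Verify stationarity: grad f(x*) = H x* + g = (0, 0).
Eigenvalues of H: -11, -11.
Both eigenvalues < 0, so H is negative definite -> x* is a strict local max.

max


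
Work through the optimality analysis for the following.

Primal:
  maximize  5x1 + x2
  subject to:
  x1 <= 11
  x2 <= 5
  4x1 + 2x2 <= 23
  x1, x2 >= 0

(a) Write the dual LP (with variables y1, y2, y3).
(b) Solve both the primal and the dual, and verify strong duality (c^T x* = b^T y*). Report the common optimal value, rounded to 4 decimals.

The standard primal-dual pair for 'max c^T x s.t. A x <= b, x >= 0' is:
  Dual:  min b^T y  s.t.  A^T y >= c,  y >= 0.

So the dual LP is:
  minimize  11y1 + 5y2 + 23y3
  subject to:
    y1 + 4y3 >= 5
    y2 + 2y3 >= 1
    y1, y2, y3 >= 0

Solving the primal: x* = (5.75, 0).
  primal value c^T x* = 28.75.
Solving the dual: y* = (0, 0, 1.25).
  dual value b^T y* = 28.75.
Strong duality: c^T x* = b^T y*. Confirmed.

28.75


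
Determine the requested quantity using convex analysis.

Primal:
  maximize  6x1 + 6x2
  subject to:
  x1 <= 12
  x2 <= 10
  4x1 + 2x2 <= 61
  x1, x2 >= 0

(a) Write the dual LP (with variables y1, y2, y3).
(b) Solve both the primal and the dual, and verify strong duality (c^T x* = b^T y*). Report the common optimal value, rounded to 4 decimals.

The standard primal-dual pair for 'max c^T x s.t. A x <= b, x >= 0' is:
  Dual:  min b^T y  s.t.  A^T y >= c,  y >= 0.

So the dual LP is:
  minimize  12y1 + 10y2 + 61y3
  subject to:
    y1 + 4y3 >= 6
    y2 + 2y3 >= 6
    y1, y2, y3 >= 0

Solving the primal: x* = (10.25, 10).
  primal value c^T x* = 121.5.
Solving the dual: y* = (0, 3, 1.5).
  dual value b^T y* = 121.5.
Strong duality: c^T x* = b^T y*. Confirmed.

121.5


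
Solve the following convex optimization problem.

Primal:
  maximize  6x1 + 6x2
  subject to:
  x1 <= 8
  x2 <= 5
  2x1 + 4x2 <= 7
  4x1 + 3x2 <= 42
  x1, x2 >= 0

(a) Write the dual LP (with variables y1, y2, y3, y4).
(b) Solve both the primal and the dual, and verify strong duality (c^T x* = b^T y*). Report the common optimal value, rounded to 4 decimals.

The standard primal-dual pair for 'max c^T x s.t. A x <= b, x >= 0' is:
  Dual:  min b^T y  s.t.  A^T y >= c,  y >= 0.

So the dual LP is:
  minimize  8y1 + 5y2 + 7y3 + 42y4
  subject to:
    y1 + 2y3 + 4y4 >= 6
    y2 + 4y3 + 3y4 >= 6
    y1, y2, y3, y4 >= 0

Solving the primal: x* = (3.5, 0).
  primal value c^T x* = 21.
Solving the dual: y* = (0, 0, 3, 0).
  dual value b^T y* = 21.
Strong duality: c^T x* = b^T y*. Confirmed.

21


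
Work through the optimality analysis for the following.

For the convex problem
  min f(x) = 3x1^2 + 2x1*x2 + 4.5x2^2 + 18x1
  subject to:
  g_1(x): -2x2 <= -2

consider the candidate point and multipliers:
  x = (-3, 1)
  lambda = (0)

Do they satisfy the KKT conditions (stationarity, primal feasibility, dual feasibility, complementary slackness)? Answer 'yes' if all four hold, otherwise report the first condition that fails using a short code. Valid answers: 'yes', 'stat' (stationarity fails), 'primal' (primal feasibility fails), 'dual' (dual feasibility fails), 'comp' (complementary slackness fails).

Gradient of f: grad f(x) = Q x + c = (2, 3)
Constraint values g_i(x) = a_i^T x - b_i:
  g_1((-3, 1)) = 0
Stationarity residual: grad f(x) + sum_i lambda_i a_i = (2, 3)
  -> stationarity FAILS
Primal feasibility (all g_i <= 0): OK
Dual feasibility (all lambda_i >= 0): OK
Complementary slackness (lambda_i * g_i(x) = 0 for all i): OK

Verdict: the first failing condition is stationarity -> stat.

stat


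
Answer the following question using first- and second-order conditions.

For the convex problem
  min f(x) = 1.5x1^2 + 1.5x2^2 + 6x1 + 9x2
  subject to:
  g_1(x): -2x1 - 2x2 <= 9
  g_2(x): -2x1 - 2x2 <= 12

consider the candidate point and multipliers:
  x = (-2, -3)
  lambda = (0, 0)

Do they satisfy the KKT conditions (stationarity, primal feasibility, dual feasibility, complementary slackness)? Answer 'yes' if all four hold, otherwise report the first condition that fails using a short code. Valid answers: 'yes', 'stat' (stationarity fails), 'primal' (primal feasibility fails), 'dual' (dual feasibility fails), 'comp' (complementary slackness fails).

Gradient of f: grad f(x) = Q x + c = (0, 0)
Constraint values g_i(x) = a_i^T x - b_i:
  g_1((-2, -3)) = 1
  g_2((-2, -3)) = -2
Stationarity residual: grad f(x) + sum_i lambda_i a_i = (0, 0)
  -> stationarity OK
Primal feasibility (all g_i <= 0): FAILS
Dual feasibility (all lambda_i >= 0): OK
Complementary slackness (lambda_i * g_i(x) = 0 for all i): OK

Verdict: the first failing condition is primal_feasibility -> primal.

primal


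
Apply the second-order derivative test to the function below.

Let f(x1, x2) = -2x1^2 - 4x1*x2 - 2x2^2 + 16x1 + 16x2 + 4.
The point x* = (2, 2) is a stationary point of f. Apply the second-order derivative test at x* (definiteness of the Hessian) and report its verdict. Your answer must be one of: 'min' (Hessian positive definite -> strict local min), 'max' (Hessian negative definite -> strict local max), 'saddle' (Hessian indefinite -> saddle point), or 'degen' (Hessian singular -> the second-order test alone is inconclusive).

Compute the Hessian H = grad^2 f:
  H = [[-4, -4], [-4, -4]]
Verify stationarity: grad f(x*) = H x* + g = (0, 0).
Eigenvalues of H: -8, 0.
H has a zero eigenvalue (singular; negative semidefinite but not definite), so H is neither positive definite, negative definite, nor indefinite. The second-order test alone is inconclusive -> degen.
(Indeed, f is constant along the null direction of H through x*, so x* is not a strict local extremum.)

degen


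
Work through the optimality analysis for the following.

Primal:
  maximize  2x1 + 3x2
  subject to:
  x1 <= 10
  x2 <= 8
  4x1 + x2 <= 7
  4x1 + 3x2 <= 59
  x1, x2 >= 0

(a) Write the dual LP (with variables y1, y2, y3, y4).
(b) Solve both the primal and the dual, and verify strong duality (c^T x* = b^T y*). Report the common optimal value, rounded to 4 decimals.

The standard primal-dual pair for 'max c^T x s.t. A x <= b, x >= 0' is:
  Dual:  min b^T y  s.t.  A^T y >= c,  y >= 0.

So the dual LP is:
  minimize  10y1 + 8y2 + 7y3 + 59y4
  subject to:
    y1 + 4y3 + 4y4 >= 2
    y2 + y3 + 3y4 >= 3
    y1, y2, y3, y4 >= 0

Solving the primal: x* = (0, 7).
  primal value c^T x* = 21.
Solving the dual: y* = (0, 0, 3, 0).
  dual value b^T y* = 21.
Strong duality: c^T x* = b^T y*. Confirmed.

21


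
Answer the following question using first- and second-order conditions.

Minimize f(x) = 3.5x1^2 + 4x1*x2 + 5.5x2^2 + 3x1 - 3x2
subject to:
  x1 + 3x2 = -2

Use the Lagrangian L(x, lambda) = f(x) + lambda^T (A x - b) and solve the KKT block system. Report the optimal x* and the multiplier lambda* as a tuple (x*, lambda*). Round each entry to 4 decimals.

Form the Lagrangian:
  L(x, lambda) = (1/2) x^T Q x + c^T x + lambda^T (A x - b)
Stationarity (grad_x L = 0): Q x + c + A^T lambda = 0.
Primal feasibility: A x = b.

This gives the KKT block system:
  [ Q   A^T ] [ x     ]   [-c ]
  [ A    0  ] [ lambda ] = [ b ]

Solving the linear system:
  x*      = (-0.68, -0.44)
  lambda* = (3.52)
  f(x*)   = 3.16

x* = (-0.68, -0.44), lambda* = (3.52)


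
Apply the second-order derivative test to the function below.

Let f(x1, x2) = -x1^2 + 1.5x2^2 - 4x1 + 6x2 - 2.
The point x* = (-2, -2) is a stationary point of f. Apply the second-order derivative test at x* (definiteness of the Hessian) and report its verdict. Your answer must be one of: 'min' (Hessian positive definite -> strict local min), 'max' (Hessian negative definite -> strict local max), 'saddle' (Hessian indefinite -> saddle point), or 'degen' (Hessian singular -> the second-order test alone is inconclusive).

Compute the Hessian H = grad^2 f:
  H = [[-2, 0], [0, 3]]
Verify stationarity: grad f(x*) = H x* + g = (0, 0).
Eigenvalues of H: -2, 3.
Eigenvalues have mixed signs, so H is indefinite -> x* is a saddle point.

saddle


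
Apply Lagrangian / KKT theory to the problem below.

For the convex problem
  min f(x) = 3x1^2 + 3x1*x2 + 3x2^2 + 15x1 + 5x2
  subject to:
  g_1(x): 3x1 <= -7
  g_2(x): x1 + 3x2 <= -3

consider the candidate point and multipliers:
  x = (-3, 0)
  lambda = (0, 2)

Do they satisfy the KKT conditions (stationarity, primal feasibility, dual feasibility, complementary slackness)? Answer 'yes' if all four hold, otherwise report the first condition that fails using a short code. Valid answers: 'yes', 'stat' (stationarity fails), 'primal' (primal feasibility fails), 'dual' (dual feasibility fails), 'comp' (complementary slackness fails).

Gradient of f: grad f(x) = Q x + c = (-3, -4)
Constraint values g_i(x) = a_i^T x - b_i:
  g_1((-3, 0)) = -2
  g_2((-3, 0)) = 0
Stationarity residual: grad f(x) + sum_i lambda_i a_i = (-1, 2)
  -> stationarity FAILS
Primal feasibility (all g_i <= 0): OK
Dual feasibility (all lambda_i >= 0): OK
Complementary slackness (lambda_i * g_i(x) = 0 for all i): OK

Verdict: the first failing condition is stationarity -> stat.

stat


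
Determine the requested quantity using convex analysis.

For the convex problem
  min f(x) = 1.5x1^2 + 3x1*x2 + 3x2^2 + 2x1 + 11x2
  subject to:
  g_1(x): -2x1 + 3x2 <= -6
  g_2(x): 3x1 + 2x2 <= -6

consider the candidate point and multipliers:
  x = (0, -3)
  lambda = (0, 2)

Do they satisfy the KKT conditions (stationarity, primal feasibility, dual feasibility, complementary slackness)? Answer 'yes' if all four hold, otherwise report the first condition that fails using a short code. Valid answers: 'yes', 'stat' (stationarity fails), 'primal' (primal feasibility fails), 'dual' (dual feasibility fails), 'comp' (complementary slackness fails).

Gradient of f: grad f(x) = Q x + c = (-7, -7)
Constraint values g_i(x) = a_i^T x - b_i:
  g_1((0, -3)) = -3
  g_2((0, -3)) = 0
Stationarity residual: grad f(x) + sum_i lambda_i a_i = (-1, -3)
  -> stationarity FAILS
Primal feasibility (all g_i <= 0): OK
Dual feasibility (all lambda_i >= 0): OK
Complementary slackness (lambda_i * g_i(x) = 0 for all i): OK

Verdict: the first failing condition is stationarity -> stat.

stat


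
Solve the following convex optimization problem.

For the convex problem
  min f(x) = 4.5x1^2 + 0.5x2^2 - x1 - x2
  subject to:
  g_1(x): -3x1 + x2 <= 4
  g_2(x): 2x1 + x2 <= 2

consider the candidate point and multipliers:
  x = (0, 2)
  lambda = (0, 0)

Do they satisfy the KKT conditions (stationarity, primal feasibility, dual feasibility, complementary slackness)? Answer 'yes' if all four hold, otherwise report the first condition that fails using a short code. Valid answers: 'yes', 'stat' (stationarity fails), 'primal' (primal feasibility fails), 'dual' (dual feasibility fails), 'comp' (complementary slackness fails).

Gradient of f: grad f(x) = Q x + c = (-1, 1)
Constraint values g_i(x) = a_i^T x - b_i:
  g_1((0, 2)) = -2
  g_2((0, 2)) = 0
Stationarity residual: grad f(x) + sum_i lambda_i a_i = (-1, 1)
  -> stationarity FAILS
Primal feasibility (all g_i <= 0): OK
Dual feasibility (all lambda_i >= 0): OK
Complementary slackness (lambda_i * g_i(x) = 0 for all i): OK

Verdict: the first failing condition is stationarity -> stat.

stat


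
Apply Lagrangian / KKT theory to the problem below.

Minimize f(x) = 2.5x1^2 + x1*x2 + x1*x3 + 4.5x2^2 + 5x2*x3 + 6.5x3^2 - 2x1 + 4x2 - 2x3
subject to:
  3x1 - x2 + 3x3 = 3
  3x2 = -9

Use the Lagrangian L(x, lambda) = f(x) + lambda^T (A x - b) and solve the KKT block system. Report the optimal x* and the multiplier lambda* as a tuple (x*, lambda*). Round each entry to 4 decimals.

Form the Lagrangian:
  L(x, lambda) = (1/2) x^T Q x + c^T x + lambda^T (A x - b)
Stationarity (grad_x L = 0): Q x + c + A^T lambda = 0.
Primal feasibility: A x = b.

This gives the KKT block system:
  [ Q   A^T ] [ x     ]   [-c ]
  [ A    0  ] [ lambda ] = [ b ]

Solving the linear system:
  x*      = (-0.75, -3, 0.75)
  lambda* = (2.6667, 7.5556)
  f(x*)   = 24

x* = (-0.75, -3, 0.75), lambda* = (2.6667, 7.5556)


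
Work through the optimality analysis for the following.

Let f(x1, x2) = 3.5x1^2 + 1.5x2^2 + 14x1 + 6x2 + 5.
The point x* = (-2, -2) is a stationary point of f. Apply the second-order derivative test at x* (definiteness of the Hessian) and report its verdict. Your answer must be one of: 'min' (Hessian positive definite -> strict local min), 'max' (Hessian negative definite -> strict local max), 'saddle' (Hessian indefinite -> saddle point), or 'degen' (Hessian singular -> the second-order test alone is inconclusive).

Compute the Hessian H = grad^2 f:
  H = [[7, 0], [0, 3]]
Verify stationarity: grad f(x*) = H x* + g = (0, 0).
Eigenvalues of H: 3, 7.
Both eigenvalues > 0, so H is positive definite -> x* is a strict local min.

min


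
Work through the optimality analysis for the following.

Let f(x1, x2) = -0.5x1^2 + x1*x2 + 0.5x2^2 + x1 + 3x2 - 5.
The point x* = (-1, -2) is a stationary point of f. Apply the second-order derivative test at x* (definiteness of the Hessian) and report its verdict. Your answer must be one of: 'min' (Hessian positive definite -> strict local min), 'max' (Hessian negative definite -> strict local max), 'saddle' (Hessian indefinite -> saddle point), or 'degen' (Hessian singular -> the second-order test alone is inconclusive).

Compute the Hessian H = grad^2 f:
  H = [[-1, 1], [1, 1]]
Verify stationarity: grad f(x*) = H x* + g = (0, 0).
Eigenvalues of H: -1.4142, 1.4142.
Eigenvalues have mixed signs, so H is indefinite -> x* is a saddle point.

saddle


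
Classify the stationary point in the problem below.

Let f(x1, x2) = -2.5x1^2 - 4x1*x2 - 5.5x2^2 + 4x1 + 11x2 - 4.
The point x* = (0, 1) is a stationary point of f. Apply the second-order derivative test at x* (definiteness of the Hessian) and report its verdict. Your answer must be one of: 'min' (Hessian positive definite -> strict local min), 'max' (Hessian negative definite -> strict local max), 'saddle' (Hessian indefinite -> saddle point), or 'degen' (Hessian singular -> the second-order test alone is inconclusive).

Compute the Hessian H = grad^2 f:
  H = [[-5, -4], [-4, -11]]
Verify stationarity: grad f(x*) = H x* + g = (0, 0).
Eigenvalues of H: -13, -3.
Both eigenvalues < 0, so H is negative definite -> x* is a strict local max.

max


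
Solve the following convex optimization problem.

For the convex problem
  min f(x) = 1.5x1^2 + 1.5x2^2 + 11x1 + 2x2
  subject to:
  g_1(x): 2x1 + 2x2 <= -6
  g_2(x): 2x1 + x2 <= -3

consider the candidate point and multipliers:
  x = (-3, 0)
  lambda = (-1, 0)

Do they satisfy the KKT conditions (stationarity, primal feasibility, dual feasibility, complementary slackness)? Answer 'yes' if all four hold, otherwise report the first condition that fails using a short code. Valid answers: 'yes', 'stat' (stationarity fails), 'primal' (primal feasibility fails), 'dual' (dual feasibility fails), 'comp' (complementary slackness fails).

Gradient of f: grad f(x) = Q x + c = (2, 2)
Constraint values g_i(x) = a_i^T x - b_i:
  g_1((-3, 0)) = 0
  g_2((-3, 0)) = -3
Stationarity residual: grad f(x) + sum_i lambda_i a_i = (0, 0)
  -> stationarity OK
Primal feasibility (all g_i <= 0): OK
Dual feasibility (all lambda_i >= 0): FAILS
Complementary slackness (lambda_i * g_i(x) = 0 for all i): OK

Verdict: the first failing condition is dual_feasibility -> dual.

dual


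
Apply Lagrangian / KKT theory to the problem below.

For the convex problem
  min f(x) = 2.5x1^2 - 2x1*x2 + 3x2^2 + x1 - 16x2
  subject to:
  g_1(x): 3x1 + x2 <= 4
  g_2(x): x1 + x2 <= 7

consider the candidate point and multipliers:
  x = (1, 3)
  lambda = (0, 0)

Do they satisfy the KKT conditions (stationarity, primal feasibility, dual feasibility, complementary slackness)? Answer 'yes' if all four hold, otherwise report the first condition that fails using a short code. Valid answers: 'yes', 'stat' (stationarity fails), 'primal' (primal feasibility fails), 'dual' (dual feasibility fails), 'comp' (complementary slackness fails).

Gradient of f: grad f(x) = Q x + c = (0, 0)
Constraint values g_i(x) = a_i^T x - b_i:
  g_1((1, 3)) = 2
  g_2((1, 3)) = -3
Stationarity residual: grad f(x) + sum_i lambda_i a_i = (0, 0)
  -> stationarity OK
Primal feasibility (all g_i <= 0): FAILS
Dual feasibility (all lambda_i >= 0): OK
Complementary slackness (lambda_i * g_i(x) = 0 for all i): OK

Verdict: the first failing condition is primal_feasibility -> primal.

primal


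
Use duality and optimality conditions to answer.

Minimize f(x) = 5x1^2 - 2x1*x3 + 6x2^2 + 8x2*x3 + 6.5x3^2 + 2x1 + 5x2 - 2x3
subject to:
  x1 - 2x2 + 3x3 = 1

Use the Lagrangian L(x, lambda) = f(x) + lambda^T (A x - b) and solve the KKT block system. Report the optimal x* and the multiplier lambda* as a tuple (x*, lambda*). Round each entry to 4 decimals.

Form the Lagrangian:
  L(x, lambda) = (1/2) x^T Q x + c^T x + lambda^T (A x - b)
Stationarity (grad_x L = 0): Q x + c + A^T lambda = 0.
Primal feasibility: A x = b.

This gives the KKT block system:
  [ Q   A^T ] [ x     ]   [-c ]
  [ A    0  ] [ lambda ] = [ b ]

Solving the linear system:
  x*      = (-0.2511, -0.385, 0.1603)
  lambda* = (0.8312)
  f(x*)   = -1.7896

x* = (-0.2511, -0.385, 0.1603), lambda* = (0.8312)


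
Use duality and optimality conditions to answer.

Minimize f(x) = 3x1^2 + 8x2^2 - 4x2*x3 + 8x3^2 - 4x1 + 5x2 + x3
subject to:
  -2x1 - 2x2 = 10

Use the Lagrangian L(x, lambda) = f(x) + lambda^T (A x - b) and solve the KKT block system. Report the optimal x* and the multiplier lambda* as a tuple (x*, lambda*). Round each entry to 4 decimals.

Form the Lagrangian:
  L(x, lambda) = (1/2) x^T Q x + c^T x + lambda^T (A x - b)
Stationarity (grad_x L = 0): Q x + c + A^T lambda = 0.
Primal feasibility: A x = b.

This gives the KKT block system:
  [ Q   A^T ] [ x     ]   [-c ]
  [ A    0  ] [ lambda ] = [ b ]

Solving the linear system:
  x*      = (-3.131, -1.869, -0.5298)
  lambda* = (-11.3929)
  f(x*)   = 58.2887

x* = (-3.131, -1.869, -0.5298), lambda* = (-11.3929)


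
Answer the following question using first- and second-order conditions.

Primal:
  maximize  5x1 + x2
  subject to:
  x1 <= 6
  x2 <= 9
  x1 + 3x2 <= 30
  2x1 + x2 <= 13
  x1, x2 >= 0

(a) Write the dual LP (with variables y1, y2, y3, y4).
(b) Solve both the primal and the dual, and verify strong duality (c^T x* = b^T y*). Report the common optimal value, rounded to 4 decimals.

The standard primal-dual pair for 'max c^T x s.t. A x <= b, x >= 0' is:
  Dual:  min b^T y  s.t.  A^T y >= c,  y >= 0.

So the dual LP is:
  minimize  6y1 + 9y2 + 30y3 + 13y4
  subject to:
    y1 + y3 + 2y4 >= 5
    y2 + 3y3 + y4 >= 1
    y1, y2, y3, y4 >= 0

Solving the primal: x* = (6, 1).
  primal value c^T x* = 31.
Solving the dual: y* = (3, 0, 0, 1).
  dual value b^T y* = 31.
Strong duality: c^T x* = b^T y*. Confirmed.

31


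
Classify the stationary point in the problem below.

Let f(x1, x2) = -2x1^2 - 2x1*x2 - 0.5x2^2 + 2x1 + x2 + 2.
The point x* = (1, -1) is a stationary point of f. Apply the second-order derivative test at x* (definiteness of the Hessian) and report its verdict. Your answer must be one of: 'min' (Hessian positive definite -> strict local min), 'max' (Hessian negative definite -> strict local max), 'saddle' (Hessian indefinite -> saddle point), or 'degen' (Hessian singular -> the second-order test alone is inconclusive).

Compute the Hessian H = grad^2 f:
  H = [[-4, -2], [-2, -1]]
Verify stationarity: grad f(x*) = H x* + g = (0, 0).
Eigenvalues of H: -5, 0.
H has a zero eigenvalue (singular; negative semidefinite but not definite), so H is neither positive definite, negative definite, nor indefinite. The second-order test alone is inconclusive -> degen.
(Indeed, f is constant along the null direction of H through x*, so x* is not a strict local extremum.)

degen


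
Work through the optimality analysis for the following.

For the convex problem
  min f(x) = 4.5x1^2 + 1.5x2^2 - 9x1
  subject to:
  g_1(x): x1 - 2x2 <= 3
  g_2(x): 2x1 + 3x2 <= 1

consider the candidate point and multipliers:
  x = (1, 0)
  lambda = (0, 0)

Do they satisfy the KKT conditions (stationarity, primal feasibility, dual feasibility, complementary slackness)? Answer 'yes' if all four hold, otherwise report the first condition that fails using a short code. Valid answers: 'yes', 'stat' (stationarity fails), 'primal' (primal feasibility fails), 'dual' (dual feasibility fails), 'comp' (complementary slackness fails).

Gradient of f: grad f(x) = Q x + c = (0, 0)
Constraint values g_i(x) = a_i^T x - b_i:
  g_1((1, 0)) = -2
  g_2((1, 0)) = 1
Stationarity residual: grad f(x) + sum_i lambda_i a_i = (0, 0)
  -> stationarity OK
Primal feasibility (all g_i <= 0): FAILS
Dual feasibility (all lambda_i >= 0): OK
Complementary slackness (lambda_i * g_i(x) = 0 for all i): OK

Verdict: the first failing condition is primal_feasibility -> primal.

primal


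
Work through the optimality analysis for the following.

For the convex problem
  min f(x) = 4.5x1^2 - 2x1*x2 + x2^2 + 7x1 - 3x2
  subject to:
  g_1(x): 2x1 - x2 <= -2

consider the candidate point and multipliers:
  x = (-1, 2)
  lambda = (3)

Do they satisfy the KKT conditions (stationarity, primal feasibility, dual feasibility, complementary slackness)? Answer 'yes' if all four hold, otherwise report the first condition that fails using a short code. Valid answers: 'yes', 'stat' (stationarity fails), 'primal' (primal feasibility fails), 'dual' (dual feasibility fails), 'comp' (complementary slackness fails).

Gradient of f: grad f(x) = Q x + c = (-6, 3)
Constraint values g_i(x) = a_i^T x - b_i:
  g_1((-1, 2)) = -2
Stationarity residual: grad f(x) + sum_i lambda_i a_i = (0, 0)
  -> stationarity OK
Primal feasibility (all g_i <= 0): OK
Dual feasibility (all lambda_i >= 0): OK
Complementary slackness (lambda_i * g_i(x) = 0 for all i): FAILS

Verdict: the first failing condition is complementary_slackness -> comp.

comp


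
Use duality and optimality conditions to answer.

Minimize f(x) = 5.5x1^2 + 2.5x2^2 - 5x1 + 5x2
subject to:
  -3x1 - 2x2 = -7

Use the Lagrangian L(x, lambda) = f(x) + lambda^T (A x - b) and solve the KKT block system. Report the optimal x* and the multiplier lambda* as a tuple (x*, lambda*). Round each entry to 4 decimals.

Form the Lagrangian:
  L(x, lambda) = (1/2) x^T Q x + c^T x + lambda^T (A x - b)
Stationarity (grad_x L = 0): Q x + c + A^T lambda = 0.
Primal feasibility: A x = b.

This gives the KKT block system:
  [ Q   A^T ] [ x     ]   [-c ]
  [ A    0  ] [ lambda ] = [ b ]

Solving the linear system:
  x*      = (1.7416, 0.8876)
  lambda* = (4.7191)
  f(x*)   = 14.382

x* = (1.7416, 0.8876), lambda* = (4.7191)


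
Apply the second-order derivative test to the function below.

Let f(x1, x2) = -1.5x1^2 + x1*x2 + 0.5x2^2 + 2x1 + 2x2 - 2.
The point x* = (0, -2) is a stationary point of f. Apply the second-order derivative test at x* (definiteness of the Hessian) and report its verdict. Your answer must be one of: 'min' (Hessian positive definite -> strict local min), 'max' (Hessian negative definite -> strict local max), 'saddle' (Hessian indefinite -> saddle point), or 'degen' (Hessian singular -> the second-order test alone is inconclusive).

Compute the Hessian H = grad^2 f:
  H = [[-3, 1], [1, 1]]
Verify stationarity: grad f(x*) = H x* + g = (0, 0).
Eigenvalues of H: -3.2361, 1.2361.
Eigenvalues have mixed signs, so H is indefinite -> x* is a saddle point.

saddle


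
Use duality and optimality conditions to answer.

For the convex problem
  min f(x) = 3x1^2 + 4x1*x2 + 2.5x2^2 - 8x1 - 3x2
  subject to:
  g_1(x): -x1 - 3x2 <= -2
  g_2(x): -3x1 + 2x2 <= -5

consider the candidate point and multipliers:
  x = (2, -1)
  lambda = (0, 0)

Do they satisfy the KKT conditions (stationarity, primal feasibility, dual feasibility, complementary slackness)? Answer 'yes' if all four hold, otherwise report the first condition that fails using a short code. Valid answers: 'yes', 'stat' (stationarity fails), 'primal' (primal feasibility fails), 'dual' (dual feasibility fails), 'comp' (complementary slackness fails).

Gradient of f: grad f(x) = Q x + c = (0, 0)
Constraint values g_i(x) = a_i^T x - b_i:
  g_1((2, -1)) = 3
  g_2((2, -1)) = -3
Stationarity residual: grad f(x) + sum_i lambda_i a_i = (0, 0)
  -> stationarity OK
Primal feasibility (all g_i <= 0): FAILS
Dual feasibility (all lambda_i >= 0): OK
Complementary slackness (lambda_i * g_i(x) = 0 for all i): OK

Verdict: the first failing condition is primal_feasibility -> primal.

primal


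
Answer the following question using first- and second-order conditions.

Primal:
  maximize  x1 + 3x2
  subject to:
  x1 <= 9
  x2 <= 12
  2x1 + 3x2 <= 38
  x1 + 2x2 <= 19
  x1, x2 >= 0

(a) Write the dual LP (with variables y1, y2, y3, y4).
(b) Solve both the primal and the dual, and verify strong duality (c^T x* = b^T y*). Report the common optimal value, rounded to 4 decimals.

The standard primal-dual pair for 'max c^T x s.t. A x <= b, x >= 0' is:
  Dual:  min b^T y  s.t.  A^T y >= c,  y >= 0.

So the dual LP is:
  minimize  9y1 + 12y2 + 38y3 + 19y4
  subject to:
    y1 + 2y3 + y4 >= 1
    y2 + 3y3 + 2y4 >= 3
    y1, y2, y3, y4 >= 0

Solving the primal: x* = (0, 9.5).
  primal value c^T x* = 28.5.
Solving the dual: y* = (0, 0, 0, 1.5).
  dual value b^T y* = 28.5.
Strong duality: c^T x* = b^T y*. Confirmed.

28.5


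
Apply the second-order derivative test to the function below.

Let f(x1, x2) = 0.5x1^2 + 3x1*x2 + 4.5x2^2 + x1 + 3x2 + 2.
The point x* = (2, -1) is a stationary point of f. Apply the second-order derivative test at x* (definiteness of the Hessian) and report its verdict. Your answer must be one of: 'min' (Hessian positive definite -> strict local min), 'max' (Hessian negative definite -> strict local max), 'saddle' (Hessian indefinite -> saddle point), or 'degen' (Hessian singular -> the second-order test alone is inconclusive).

Compute the Hessian H = grad^2 f:
  H = [[1, 3], [3, 9]]
Verify stationarity: grad f(x*) = H x* + g = (0, 0).
Eigenvalues of H: 0, 10.
H has a zero eigenvalue (singular; positive semidefinite but not definite), so H is neither positive definite, negative definite, nor indefinite. The second-order test alone is inconclusive -> degen.
(Indeed, f is constant along the null direction of H through x*, so x* is not a strict local extremum.)

degen


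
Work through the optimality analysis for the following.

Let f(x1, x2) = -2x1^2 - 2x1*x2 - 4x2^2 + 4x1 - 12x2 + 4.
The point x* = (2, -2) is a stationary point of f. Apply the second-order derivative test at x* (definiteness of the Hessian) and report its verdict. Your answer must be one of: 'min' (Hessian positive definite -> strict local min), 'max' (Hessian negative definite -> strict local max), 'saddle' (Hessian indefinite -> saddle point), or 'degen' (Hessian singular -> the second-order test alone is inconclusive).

Compute the Hessian H = grad^2 f:
  H = [[-4, -2], [-2, -8]]
Verify stationarity: grad f(x*) = H x* + g = (0, 0).
Eigenvalues of H: -8.8284, -3.1716.
Both eigenvalues < 0, so H is negative definite -> x* is a strict local max.

max


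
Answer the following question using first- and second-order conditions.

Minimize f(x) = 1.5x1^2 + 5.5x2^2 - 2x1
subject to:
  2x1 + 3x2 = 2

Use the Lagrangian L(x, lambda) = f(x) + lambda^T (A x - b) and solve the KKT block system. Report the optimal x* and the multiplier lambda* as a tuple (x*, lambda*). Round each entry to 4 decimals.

Form the Lagrangian:
  L(x, lambda) = (1/2) x^T Q x + c^T x + lambda^T (A x - b)
Stationarity (grad_x L = 0): Q x + c + A^T lambda = 0.
Primal feasibility: A x = b.

This gives the KKT block system:
  [ Q   A^T ] [ x     ]   [-c ]
  [ A    0  ] [ lambda ] = [ b ]

Solving the linear system:
  x*      = (0.8732, 0.0845)
  lambda* = (-0.3099)
  f(x*)   = -0.5634

x* = (0.8732, 0.0845), lambda* = (-0.3099)


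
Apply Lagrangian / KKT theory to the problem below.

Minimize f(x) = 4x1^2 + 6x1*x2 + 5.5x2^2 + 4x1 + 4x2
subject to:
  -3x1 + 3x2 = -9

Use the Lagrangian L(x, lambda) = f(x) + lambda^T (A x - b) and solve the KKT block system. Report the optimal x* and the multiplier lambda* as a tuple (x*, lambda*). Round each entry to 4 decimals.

Form the Lagrangian:
  L(x, lambda) = (1/2) x^T Q x + c^T x + lambda^T (A x - b)
Stationarity (grad_x L = 0): Q x + c + A^T lambda = 0.
Primal feasibility: A x = b.

This gives the KKT block system:
  [ Q   A^T ] [ x     ]   [-c ]
  [ A    0  ] [ lambda ] = [ b ]

Solving the linear system:
  x*      = (1.3871, -1.6129)
  lambda* = (1.8065)
  f(x*)   = 7.6774

x* = (1.3871, -1.6129), lambda* = (1.8065)


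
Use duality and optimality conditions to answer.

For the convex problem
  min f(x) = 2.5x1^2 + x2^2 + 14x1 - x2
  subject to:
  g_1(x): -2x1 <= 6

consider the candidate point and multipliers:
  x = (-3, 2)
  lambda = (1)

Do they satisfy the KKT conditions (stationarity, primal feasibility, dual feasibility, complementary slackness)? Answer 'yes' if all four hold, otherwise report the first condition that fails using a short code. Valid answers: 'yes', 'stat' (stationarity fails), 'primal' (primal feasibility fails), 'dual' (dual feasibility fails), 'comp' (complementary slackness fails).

Gradient of f: grad f(x) = Q x + c = (-1, 3)
Constraint values g_i(x) = a_i^T x - b_i:
  g_1((-3, 2)) = 0
Stationarity residual: grad f(x) + sum_i lambda_i a_i = (-3, 3)
  -> stationarity FAILS
Primal feasibility (all g_i <= 0): OK
Dual feasibility (all lambda_i >= 0): OK
Complementary slackness (lambda_i * g_i(x) = 0 for all i): OK

Verdict: the first failing condition is stationarity -> stat.

stat


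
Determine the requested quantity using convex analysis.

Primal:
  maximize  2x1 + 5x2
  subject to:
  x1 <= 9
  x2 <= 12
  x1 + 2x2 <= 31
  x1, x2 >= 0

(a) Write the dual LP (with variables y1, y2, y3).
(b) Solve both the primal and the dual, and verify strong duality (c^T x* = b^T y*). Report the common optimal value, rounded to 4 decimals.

The standard primal-dual pair for 'max c^T x s.t. A x <= b, x >= 0' is:
  Dual:  min b^T y  s.t.  A^T y >= c,  y >= 0.

So the dual LP is:
  minimize  9y1 + 12y2 + 31y3
  subject to:
    y1 + y3 >= 2
    y2 + 2y3 >= 5
    y1, y2, y3 >= 0

Solving the primal: x* = (7, 12).
  primal value c^T x* = 74.
Solving the dual: y* = (0, 1, 2).
  dual value b^T y* = 74.
Strong duality: c^T x* = b^T y*. Confirmed.

74


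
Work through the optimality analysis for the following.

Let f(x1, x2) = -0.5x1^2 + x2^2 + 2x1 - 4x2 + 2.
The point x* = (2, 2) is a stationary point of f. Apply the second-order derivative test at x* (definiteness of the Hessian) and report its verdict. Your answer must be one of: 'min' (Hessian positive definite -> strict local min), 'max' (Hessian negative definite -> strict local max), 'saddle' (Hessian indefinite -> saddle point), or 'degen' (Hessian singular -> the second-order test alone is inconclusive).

Compute the Hessian H = grad^2 f:
  H = [[-1, 0], [0, 2]]
Verify stationarity: grad f(x*) = H x* + g = (0, 0).
Eigenvalues of H: -1, 2.
Eigenvalues have mixed signs, so H is indefinite -> x* is a saddle point.

saddle


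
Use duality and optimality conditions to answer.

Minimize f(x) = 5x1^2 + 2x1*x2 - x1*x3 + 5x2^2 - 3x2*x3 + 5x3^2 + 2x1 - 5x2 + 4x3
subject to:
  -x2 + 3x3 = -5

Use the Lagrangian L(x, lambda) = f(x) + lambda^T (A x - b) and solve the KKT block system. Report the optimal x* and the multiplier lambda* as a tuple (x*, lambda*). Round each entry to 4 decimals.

Form the Lagrangian:
  L(x, lambda) = (1/2) x^T Q x + c^T x + lambda^T (A x - b)
Stationarity (grad_x L = 0): Q x + c + A^T lambda = 0.
Primal feasibility: A x = b.

This gives the KKT block system:
  [ Q   A^T ] [ x     ]   [-c ]
  [ A    0  ] [ lambda ] = [ b ]

Solving the linear system:
  x*      = (-0.4579, 0.5472, -1.4843)
  lambda* = (4.0088)
  f(x*)   = 5.2277

x* = (-0.4579, 0.5472, -1.4843), lambda* = (4.0088)


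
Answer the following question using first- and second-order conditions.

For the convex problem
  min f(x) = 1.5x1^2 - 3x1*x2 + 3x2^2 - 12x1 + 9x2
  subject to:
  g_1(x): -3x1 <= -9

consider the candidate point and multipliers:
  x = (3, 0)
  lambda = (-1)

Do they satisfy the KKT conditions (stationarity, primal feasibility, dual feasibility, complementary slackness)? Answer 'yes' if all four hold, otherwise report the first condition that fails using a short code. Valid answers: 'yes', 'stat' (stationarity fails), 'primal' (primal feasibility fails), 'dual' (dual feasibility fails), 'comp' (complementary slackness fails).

Gradient of f: grad f(x) = Q x + c = (-3, 0)
Constraint values g_i(x) = a_i^T x - b_i:
  g_1((3, 0)) = 0
Stationarity residual: grad f(x) + sum_i lambda_i a_i = (0, 0)
  -> stationarity OK
Primal feasibility (all g_i <= 0): OK
Dual feasibility (all lambda_i >= 0): FAILS
Complementary slackness (lambda_i * g_i(x) = 0 for all i): OK

Verdict: the first failing condition is dual_feasibility -> dual.

dual


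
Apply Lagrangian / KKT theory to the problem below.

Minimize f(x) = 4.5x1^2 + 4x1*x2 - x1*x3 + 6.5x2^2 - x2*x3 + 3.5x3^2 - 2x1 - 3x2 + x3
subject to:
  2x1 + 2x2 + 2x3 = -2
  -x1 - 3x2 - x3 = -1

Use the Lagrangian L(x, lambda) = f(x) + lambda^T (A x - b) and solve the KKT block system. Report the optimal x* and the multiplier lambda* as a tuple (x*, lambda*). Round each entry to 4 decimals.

Form the Lagrangian:
  L(x, lambda) = (1/2) x^T Q x + c^T x + lambda^T (A x - b)
Stationarity (grad_x L = 0): Q x + c + A^T lambda = 0.
Primal feasibility: A x = b.

This gives the KKT block system:
  [ Q   A^T ] [ x     ]   [-c ]
  [ A    0  ] [ lambda ] = [ b ]

Solving the linear system:
  x*      = (-1, 1, -1)
  lambda* = (6.25, 6.5)
  f(x*)   = 8.5

x* = (-1, 1, -1), lambda* = (6.25, 6.5)


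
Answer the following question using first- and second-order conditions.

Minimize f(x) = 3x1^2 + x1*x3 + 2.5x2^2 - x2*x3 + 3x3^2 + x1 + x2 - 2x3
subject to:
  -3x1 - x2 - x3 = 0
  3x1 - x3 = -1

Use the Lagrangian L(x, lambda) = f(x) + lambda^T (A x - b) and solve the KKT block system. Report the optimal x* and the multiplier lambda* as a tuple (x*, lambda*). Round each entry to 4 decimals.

Form the Lagrangian:
  L(x, lambda) = (1/2) x^T Q x + c^T x + lambda^T (A x - b)
Stationarity (grad_x L = 0): Q x + c + A^T lambda = 0.
Primal feasibility: A x = b.

This gives the KKT block system:
  [ Q   A^T ] [ x     ]   [-c ]
  [ A    0  ] [ lambda ] = [ b ]

Solving the linear system:
  x*      = (-0.1667, 0, 0.5)
  lambda* = (0.5, 0.3333)
  f(x*)   = -0.4167

x* = (-0.1667, 0, 0.5), lambda* = (0.5, 0.3333)


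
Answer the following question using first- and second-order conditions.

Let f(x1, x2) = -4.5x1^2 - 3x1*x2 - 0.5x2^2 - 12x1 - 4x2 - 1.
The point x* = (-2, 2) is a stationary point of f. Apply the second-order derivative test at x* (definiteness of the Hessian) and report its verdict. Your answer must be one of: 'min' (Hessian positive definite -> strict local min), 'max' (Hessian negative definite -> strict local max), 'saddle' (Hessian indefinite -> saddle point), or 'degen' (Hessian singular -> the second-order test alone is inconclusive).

Compute the Hessian H = grad^2 f:
  H = [[-9, -3], [-3, -1]]
Verify stationarity: grad f(x*) = H x* + g = (0, 0).
Eigenvalues of H: -10, 0.
H has a zero eigenvalue (singular; negative semidefinite but not definite), so H is neither positive definite, negative definite, nor indefinite. The second-order test alone is inconclusive -> degen.
(Indeed, f is constant along the null direction of H through x*, so x* is not a strict local extremum.)

degen
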